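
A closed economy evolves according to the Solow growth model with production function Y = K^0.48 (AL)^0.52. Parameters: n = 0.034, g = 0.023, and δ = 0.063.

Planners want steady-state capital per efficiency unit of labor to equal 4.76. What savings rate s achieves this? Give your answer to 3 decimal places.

s ≈ 0.270

In steady state, investment equals break-even investment: s·k^α = (n + g + δ)·k.
So s / (n + g + δ) = (k*)^(1−α) = 4.76^0.52 = 2.2509.
Therefore s = 2.2509 × (n + g + δ) = 2.2509 × 0.120 = 0.2701.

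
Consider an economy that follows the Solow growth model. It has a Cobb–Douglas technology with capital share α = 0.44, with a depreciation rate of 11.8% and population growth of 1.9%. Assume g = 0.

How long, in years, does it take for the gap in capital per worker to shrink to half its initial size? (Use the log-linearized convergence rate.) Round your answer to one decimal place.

Near the steady state the convergence rate is λ = (1 − α)(n + δ).
λ = (1 − 0.44) × 0.137 = 0.56 × 0.137 = 0.07672
Half-life = ln 2 / λ = 0.6931 / 0.07672 ≈ 9.03 years

t_½ ≈ 9.0 years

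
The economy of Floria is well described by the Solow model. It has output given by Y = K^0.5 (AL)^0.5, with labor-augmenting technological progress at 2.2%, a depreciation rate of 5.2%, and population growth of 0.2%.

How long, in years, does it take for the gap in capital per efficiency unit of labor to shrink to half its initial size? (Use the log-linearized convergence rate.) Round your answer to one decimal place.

Near the steady state the convergence rate is λ = (1 − α)(n + g + δ).
λ = (1 − 0.5) × 0.076 = 0.5 × 0.076 = 0.0380
Half-life = ln 2 / λ = 0.6931 / 0.0380 ≈ 18.24 years

t_½ ≈ 18.2 years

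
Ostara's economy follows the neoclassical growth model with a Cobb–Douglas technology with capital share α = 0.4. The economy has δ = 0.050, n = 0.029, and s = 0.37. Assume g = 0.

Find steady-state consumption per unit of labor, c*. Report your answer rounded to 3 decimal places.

Steady state requires s·f(k) = (n + δ)·k, i.e. s·k^α = (n + δ)·k.
Dividing both sides by k: k^(1−α) = s / (n + δ).
k^0.6 = 0.37 / (0.029 + 0.050) = 0.37 / 0.079 = 4.6835
k* = 4.6835^(1/0.6) ≈ 13.1104
y* = (k*)^α = 13.1104^0.4 ≈ 2.7993
c* = (1 − s)·y* = (1 − 0.37) × 2.7993 ≈ 1.7636

c* = 1.764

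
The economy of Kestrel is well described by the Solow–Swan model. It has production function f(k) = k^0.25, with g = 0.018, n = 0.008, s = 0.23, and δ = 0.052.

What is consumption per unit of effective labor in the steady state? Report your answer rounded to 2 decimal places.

Steady state requires s·f(k) = (n + g + δ)·k, i.e. s·k^α = (n + g + δ)·k.
Rearranging, k^(1−α) = s / (n + g + δ).
k^0.75 = 0.23 / (0.008 + 0.018 + 0.052) = 0.23 / 0.078 = 2.9487
k* = 2.9487^(1/0.75) ≈ 4.2284
y* = (k*)^α = 4.2284^0.25 ≈ 1.4340
c* = (1 − s)·y* = (1 − 0.23) × 1.4340 ≈ 1.1042

c* ≈ 1.10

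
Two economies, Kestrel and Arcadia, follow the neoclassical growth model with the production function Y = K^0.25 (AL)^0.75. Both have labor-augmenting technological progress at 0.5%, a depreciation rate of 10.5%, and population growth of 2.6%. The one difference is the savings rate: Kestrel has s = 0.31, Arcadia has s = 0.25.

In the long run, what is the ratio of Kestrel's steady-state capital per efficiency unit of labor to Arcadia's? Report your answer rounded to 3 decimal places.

Steady-state k* = [s/(n + g + δ)]^(1/(1−α)), so the ratio is [ (s_K/(n + g + δ)_K) / (s_A/(n + g + δ)_A) ]^1.3333.
s_K/(n + g + δ)_K = 0.31/0.136 = 2.2794; s_A/(n + g + δ)_A = 0.25/0.136 = 1.8382.
Ratio = (2.2794/1.8382)^1.3333 = 1.2400^1.3333 ≈ 1.3322

ratio ≈ 1.332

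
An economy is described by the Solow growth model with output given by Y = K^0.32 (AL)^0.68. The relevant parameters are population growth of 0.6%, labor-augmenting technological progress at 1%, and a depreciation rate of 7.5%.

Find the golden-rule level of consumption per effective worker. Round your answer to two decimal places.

c_gold ≈ 1.23

At the golden rule, f'(k) = n + g + δ, so α·k^(α−1) = n + g + δ and k_gold = (α/(n + g + δ))^(1/(1−α)).
k_gold = (0.32/0.091)^(1/0.68) = 3.5165^1.4706 ≈ 6.3549
c_gold = f(k_gold) − (n + g + δ)·k_gold = 1.8072 − 0.091×6.3549 ≈ 1.2289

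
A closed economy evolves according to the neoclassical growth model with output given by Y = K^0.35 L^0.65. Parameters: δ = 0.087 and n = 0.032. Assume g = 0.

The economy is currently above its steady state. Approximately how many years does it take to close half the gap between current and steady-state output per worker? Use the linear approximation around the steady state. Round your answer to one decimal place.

Near the steady state the convergence rate is λ = (1 − α)(n + δ).
λ = (1 − 0.35) × 0.119 = 0.65 × 0.119 = 0.07735
Half-life = ln 2 / λ = 0.6931 / 0.07735 ≈ 8.96 years

t_½ ≈ 9.0 years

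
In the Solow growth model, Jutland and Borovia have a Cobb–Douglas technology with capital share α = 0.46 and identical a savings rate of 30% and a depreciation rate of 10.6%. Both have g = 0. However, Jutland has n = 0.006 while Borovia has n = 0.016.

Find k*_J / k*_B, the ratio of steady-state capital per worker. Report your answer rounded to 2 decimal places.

Steady-state k* = [s/(n + δ)]^(1/(1−α)), so the ratio is [ (s_J/(n + δ)_J) / (s_B/(n + δ)_B) ]^1.8519.
s_J/(n + δ)_J = 0.30/0.112 = 2.6786; s_B/(n + δ)_B = 0.30/0.122 = 2.4590.
Ratio = (2.6786/2.4590)^1.8519 = 1.0893^1.8519 ≈ 1.1716

ratio ≈ 1.17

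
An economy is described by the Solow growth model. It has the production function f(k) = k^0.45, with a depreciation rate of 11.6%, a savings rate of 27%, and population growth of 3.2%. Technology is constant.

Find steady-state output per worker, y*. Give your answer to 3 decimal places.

y* = 1.635

In steady state, investment equals break-even investment: s·k^α = (n + δ)·k.
Rearranging, k^(1−α) = s / (n + δ).
k^0.55 = 0.27 / (0.032 + 0.116) = 0.27 / 0.148 = 1.8243
k* = 1.8243^(1/0.55) ≈ 2.9835
y* = (k*)^α = 2.9835^0.45 ≈ 1.6354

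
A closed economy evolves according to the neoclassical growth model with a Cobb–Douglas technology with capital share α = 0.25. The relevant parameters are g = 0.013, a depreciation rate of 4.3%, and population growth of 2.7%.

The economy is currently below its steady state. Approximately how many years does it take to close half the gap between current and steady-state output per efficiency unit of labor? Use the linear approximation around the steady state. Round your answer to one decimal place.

t_½ ≈ 11.1 years

Near the steady state the convergence rate is λ = (1 − α)(n + g + δ).
λ = (1 − 0.25) × 0.083 = 0.75 × 0.083 = 0.06225
Half-life = ln 2 / λ = 0.6931 / 0.06225 ≈ 11.13 years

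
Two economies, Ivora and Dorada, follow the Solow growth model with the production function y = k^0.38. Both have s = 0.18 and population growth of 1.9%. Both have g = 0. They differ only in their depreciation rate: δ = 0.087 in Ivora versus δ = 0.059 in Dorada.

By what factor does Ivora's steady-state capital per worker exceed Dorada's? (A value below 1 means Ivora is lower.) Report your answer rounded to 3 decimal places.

k*_I / k*_D ≈ 0.610

Steady-state k* = [s/(n + δ)]^(1/(1−α)), so the ratio is [ (s_I/(n + δ)_I) / (s_D/(n + δ)_D) ]^1.6129.
s_I/(n + δ)_I = 0.18/0.106 = 1.6981; s_D/(n + δ)_D = 0.18/0.078 = 2.3077.
Ratio = (1.6981/2.3077)^1.6129 = 0.7358^1.6129 ≈ 0.6097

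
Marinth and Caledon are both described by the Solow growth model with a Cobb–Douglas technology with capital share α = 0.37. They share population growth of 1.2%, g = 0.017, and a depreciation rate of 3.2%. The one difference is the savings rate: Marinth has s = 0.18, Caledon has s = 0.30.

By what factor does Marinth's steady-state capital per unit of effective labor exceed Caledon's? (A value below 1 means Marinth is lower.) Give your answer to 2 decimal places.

Steady-state k* = [s/(n + g + δ)]^(1/(1−α)), so the ratio is [ (s_M/(n + g + δ)_M) / (s_C/(n + g + δ)_C) ]^1.5873.
s_M/(n + g + δ)_M = 0.18/0.061 = 2.9508; s_C/(n + g + δ)_C = 0.30/0.061 = 4.9180.
Ratio = (2.9508/4.9180)^1.5873 = 0.6000^1.5873 ≈ 0.4445

k*_M / k*_C ≈ 0.44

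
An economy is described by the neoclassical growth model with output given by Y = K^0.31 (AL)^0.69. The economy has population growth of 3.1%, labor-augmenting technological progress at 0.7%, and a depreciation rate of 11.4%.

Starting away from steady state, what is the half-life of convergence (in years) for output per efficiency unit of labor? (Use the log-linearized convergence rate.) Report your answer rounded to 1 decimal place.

Near the steady state the convergence rate is λ = (1 − α)(n + g + δ).
λ = (1 − 0.31) × 0.152 = 0.69 × 0.152 = 0.10488
Half-life = ln 2 / λ = 0.6931 / 0.10488 ≈ 6.61 years

half-life ≈ 6.6 years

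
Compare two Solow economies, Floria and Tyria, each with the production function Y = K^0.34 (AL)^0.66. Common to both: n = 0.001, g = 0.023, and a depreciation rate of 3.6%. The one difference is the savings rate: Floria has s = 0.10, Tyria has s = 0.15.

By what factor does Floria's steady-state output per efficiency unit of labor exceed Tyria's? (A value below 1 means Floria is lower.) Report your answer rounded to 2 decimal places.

ratio ≈ 0.81

Steady-state y* = [s/(n + g + δ)]^(α/(1−α)), so the ratio is [ (s_F/(n + g + δ)_F) / (s_T/(n + g + δ)_T) ]^0.5152.
s_F/(n + g + δ)_F = 0.10/0.060 = 1.6667; s_T/(n + g + δ)_T = 0.15/0.060 = 2.5000.
Ratio = (1.6667/2.5000)^0.5152 = 0.6667^0.5152 ≈ 0.8115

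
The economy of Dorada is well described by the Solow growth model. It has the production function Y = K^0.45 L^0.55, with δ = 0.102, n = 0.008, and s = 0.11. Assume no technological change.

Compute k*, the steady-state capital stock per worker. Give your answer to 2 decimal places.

k* ≈ 1.00

In steady state, investment equals break-even investment: s·k^α = (n + δ)·k.
Dividing both sides by k: k^(1−α) = s / (n + δ).
k^0.55 = 0.11 / (0.008 + 0.102) = 0.11 / 0.110 = 1.0000
k* = 1.0000^(1/0.55) ≈ 1.0000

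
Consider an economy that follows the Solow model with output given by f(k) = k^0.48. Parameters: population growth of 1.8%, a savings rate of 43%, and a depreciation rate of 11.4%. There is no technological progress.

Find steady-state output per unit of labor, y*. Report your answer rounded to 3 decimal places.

y* ≈ 2.975

At the steady state, Δk = 0, so s·k^α = (n + δ)·k.
Rearranging, k^(1−α) = s / (n + δ).
k^0.52 = 0.43 / (0.018 + 0.114) = 0.43 / 0.132 = 3.2576
k* = 3.2576^(1/0.52) ≈ 9.6904
y* = (k*)^α = 9.6904^0.48 ≈ 2.9747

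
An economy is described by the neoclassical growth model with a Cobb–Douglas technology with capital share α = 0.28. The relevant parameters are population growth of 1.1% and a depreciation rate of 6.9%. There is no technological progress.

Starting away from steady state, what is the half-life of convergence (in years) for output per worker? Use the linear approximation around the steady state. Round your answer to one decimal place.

half-life ≈ 12.0 years

Near the steady state the convergence rate is λ = (1 − α)(n + δ).
λ = (1 − 0.28) × 0.080 = 0.72 × 0.080 = 0.0576
Half-life = ln 2 / λ = 0.6931 / 0.0576 ≈ 12.03 years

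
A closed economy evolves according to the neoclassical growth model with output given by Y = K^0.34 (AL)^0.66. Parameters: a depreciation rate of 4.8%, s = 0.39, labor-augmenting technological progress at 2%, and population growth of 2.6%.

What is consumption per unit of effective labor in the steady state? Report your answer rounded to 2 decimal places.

In steady state, investment equals break-even investment: s·k^α = (n + g + δ)·k.
Rearranging, k^(1−α) = s / (n + g + δ).
k^0.66 = 0.39 / (0.026 + 0.020 + 0.048) = 0.39 / 0.094 = 4.1489
k* = 4.1489^(1/0.66) ≈ 8.6350
y* = (k*)^α = 8.6350^0.34 ≈ 2.0813
c* = (1 − s)·y* = (1 − 0.39) × 2.0813 ≈ 1.2696

c* = 1.27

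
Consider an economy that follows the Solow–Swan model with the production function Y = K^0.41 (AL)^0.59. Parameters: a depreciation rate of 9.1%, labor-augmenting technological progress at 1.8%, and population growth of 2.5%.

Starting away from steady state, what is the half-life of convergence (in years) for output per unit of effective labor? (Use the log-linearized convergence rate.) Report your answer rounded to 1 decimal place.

Near the steady state the convergence rate is λ = (1 − α)(n + g + δ).
λ = (1 − 0.41) × 0.134 = 0.59 × 0.134 = 0.07906
Half-life = ln 2 / λ = 0.6931 / 0.07906 ≈ 8.77 years

about 8.8 years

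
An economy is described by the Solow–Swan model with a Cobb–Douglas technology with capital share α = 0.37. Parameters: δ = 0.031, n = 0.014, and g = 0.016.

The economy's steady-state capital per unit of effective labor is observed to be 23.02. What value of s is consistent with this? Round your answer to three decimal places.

s ≈ 0.440

Steady state requires s·f(k) = (n + g + δ)·k, i.e. s·k^α = (n + g + δ)·k.
So s / (n + g + δ) = (k*)^(1−α) = 23.02^0.63 = 7.2132.
Therefore s = 7.2132 × (n + g + δ) = 7.2132 × 0.061 = 0.4400.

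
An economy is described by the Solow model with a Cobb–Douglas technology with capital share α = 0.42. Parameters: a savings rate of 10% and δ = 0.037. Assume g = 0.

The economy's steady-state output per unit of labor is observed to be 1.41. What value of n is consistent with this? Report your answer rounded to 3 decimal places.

n ≈ 0.025

Steady state requires s·f(k) = (n + δ)·k, i.e. s·k^α = (n + δ)·k.
Since y* = [s/(n + δ)]^(α/(1−α)), we have s/(n + δ) = (y*)^((1−α)/α) = 1.41^1.381 = 1.6072.
Therefore n + δ = s / 1.6072 = 0.10 / 1.6072 = 0.0622, so n = 0.0622 − 0.037 = 0.0252.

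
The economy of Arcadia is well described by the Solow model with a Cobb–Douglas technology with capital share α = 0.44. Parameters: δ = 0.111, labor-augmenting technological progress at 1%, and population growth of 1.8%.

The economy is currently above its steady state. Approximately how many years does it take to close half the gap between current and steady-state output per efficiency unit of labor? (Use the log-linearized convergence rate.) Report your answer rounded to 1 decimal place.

half-life ≈ 8.9 years

Near the steady state the convergence rate is λ = (1 − α)(n + g + δ).
λ = (1 − 0.44) × 0.139 = 0.56 × 0.139 = 0.07784
Half-life = ln 2 / λ = 0.6931 / 0.07784 ≈ 8.90 years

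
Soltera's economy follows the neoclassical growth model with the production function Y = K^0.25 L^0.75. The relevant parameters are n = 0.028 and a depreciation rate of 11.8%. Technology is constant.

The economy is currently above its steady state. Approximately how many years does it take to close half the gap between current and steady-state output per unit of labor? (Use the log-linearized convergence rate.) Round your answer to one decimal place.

about 6.3 years

Near the steady state the convergence rate is λ = (1 − α)(n + δ).
λ = (1 − 0.25) × 0.146 = 0.75 × 0.146 = 0.1095
Half-life = ln 2 / λ = 0.6931 / 0.1095 ≈ 6.33 years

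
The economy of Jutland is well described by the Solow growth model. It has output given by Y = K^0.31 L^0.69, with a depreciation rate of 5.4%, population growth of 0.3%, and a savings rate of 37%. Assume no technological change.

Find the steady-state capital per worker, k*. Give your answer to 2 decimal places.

In steady state, investment equals break-even investment: s·k^α = (n + δ)·k.
Dividing both sides by k: k^(1−α) = s / (n + δ).
k^0.69 = 0.37 / (0.003 + 0.054) = 0.37 / 0.057 = 6.4912
k* = 6.4912^(1/0.69) ≈ 15.0412

k* = 15.04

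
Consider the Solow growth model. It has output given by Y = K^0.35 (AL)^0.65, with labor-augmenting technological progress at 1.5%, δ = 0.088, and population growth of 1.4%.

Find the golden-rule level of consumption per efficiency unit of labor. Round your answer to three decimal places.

c_gold ≈ 1.173

At the golden rule, f'(k) = n + g + δ, so α·k^(α−1) = n + g + δ and k_gold = (α/(n + g + δ))^(1/(1−α)).
k_gold = (0.35/0.117)^(1/0.65) = 2.9915^1.5385 ≈ 5.3970
c_gold = f(k_gold) − (n + g + δ)·k_gold = 1.8041 − 0.117×5.3970 ≈ 1.1727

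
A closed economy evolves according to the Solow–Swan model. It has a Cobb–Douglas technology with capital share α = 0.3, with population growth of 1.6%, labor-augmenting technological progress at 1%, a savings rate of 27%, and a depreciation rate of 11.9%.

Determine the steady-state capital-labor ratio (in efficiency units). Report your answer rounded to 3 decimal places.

Steady state requires s·f(k) = (n + g + δ)·k, i.e. s·k^α = (n + g + δ)·k.
Dividing both sides by k: k^(1−α) = s / (n + g + δ).
k^0.7 = 0.27 / (0.016 + 0.010 + 0.119) = 0.27 / 0.145 = 1.8621
k* = 1.8621^(1/0.7) ≈ 2.4306

k* = 2.431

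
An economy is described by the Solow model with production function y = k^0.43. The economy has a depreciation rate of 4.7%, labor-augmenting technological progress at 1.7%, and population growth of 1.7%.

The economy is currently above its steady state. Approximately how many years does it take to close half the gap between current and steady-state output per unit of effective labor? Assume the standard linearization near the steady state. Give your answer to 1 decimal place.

about 15.0 years

Near the steady state the convergence rate is λ = (1 − α)(n + g + δ).
λ = (1 − 0.43) × 0.081 = 0.57 × 0.081 = 0.04617
Half-life = ln 2 / λ = 0.6931 / 0.04617 ≈ 15.01 years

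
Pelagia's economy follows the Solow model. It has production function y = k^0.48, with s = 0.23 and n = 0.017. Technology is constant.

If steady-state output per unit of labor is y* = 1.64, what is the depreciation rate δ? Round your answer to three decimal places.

At the steady state, Δk = 0, so s·k^α = (n + δ)·k.
Since y* = [s/(n + δ)]^(α/(1−α)), we have s/(n + δ) = (y*)^((1−α)/α) = 1.64^1.0833 = 1.7090.
Therefore n + δ = s / 1.7090 = 0.23 / 1.7090 = 0.1346, so δ = 0.1346 − 0.017 = 0.1176.

δ ≈ 0.118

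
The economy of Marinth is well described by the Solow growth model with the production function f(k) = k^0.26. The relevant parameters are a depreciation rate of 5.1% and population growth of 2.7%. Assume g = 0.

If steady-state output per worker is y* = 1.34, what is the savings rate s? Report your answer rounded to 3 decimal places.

At the steady state, Δk = 0, so s·k^α = (n + δ)·k.
Since y* = [s/(n + δ)]^(α/(1−α)), we have s/(n + δ) = (y*)^((1−α)/α) = 1.34^2.8462 = 2.3002.
Therefore s = 2.3002 × (n + δ) = 2.3002 × 0.078 = 0.1794.

s ≈ 0.179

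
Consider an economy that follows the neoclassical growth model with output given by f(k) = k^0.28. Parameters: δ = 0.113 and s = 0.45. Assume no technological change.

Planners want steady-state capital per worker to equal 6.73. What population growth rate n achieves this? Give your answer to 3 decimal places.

At the steady state, Δk = 0, so s·k^α = (n + δ)·k.
So s / (n + δ) = (k*)^(1−α) = 6.73^0.72 = 3.9461.
Therefore n + δ = s / 3.9461 = 0.45 / 3.9461 = 0.1140, so n = 0.1140 − 0.113 = 0.0010.

n ≈ 0.001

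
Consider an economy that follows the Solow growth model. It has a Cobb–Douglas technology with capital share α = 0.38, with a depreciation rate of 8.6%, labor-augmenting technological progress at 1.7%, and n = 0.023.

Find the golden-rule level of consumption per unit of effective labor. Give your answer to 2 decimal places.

At the golden rule, f'(k) = n + g + δ, so α·k^(α−1) = n + g + δ and k_gold = (α/(n + g + δ))^(1/(1−α)).
k_gold = (0.38/0.126)^(1/0.62) = 3.0159^1.6129 ≈ 5.9327
c_gold = f(k_gold) − (n + g + δ)·k_gold = 1.9671 − 0.126×5.9327 ≈ 1.2196

c_gold ≈ 1.22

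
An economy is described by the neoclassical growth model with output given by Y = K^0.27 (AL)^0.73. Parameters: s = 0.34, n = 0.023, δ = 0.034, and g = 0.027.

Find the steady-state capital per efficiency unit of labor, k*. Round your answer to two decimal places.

At the steady state, Δk = 0, so s·k^α = (n + g + δ)·k.
Rearranging, k^(1−α) = s / (n + g + δ).
k^0.73 = 0.34 / (0.023 + 0.027 + 0.034) = 0.34 / 0.084 = 4.0476
k* = 4.0476^(1/0.73) ≈ 6.7886

k* ≈ 6.79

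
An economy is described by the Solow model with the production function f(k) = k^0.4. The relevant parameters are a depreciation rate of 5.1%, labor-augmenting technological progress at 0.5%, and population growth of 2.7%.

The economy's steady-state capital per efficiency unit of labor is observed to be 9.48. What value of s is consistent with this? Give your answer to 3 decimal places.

s ≈ 0.320

In steady state, investment equals break-even investment: s·k^α = (n + g + δ)·k.
So s / (n + g + δ) = (k*)^(1−α) = 9.48^0.6 = 3.8555.
Therefore s = 3.8555 × (n + g + δ) = 3.8555 × 0.083 = 0.3200.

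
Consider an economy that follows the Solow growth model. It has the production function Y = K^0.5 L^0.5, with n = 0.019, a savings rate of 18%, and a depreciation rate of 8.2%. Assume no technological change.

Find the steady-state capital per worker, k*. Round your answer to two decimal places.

k* ≈ 3.18

At the steady state, Δk = 0, so s·k^α = (n + δ)·k.
Dividing both sides by k: k^(1−α) = s / (n + δ).
k^0.5 = 0.18 / (0.019 + 0.082) = 0.18 / 0.101 = 1.7822
k* = 1.7822^(1/0.5) ≈ 3.1762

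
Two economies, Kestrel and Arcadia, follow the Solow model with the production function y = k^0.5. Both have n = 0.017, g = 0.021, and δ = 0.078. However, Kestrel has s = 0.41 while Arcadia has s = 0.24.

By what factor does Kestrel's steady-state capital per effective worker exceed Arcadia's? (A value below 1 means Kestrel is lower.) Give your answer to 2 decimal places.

k*_K / k*_A ≈ 2.92

Steady-state k* = [s/(n + g + δ)]^(1/(1−α)), so the ratio is [ (s_K/(n + g + δ)_K) / (s_A/(n + g + δ)_A) ]^2.
s_K/(n + g + δ)_K = 0.41/0.116 = 3.5345; s_A/(n + g + δ)_A = 0.24/0.116 = 2.0690.
Ratio = (3.5345/2.0690)^2 = 1.7083^2 ≈ 2.9183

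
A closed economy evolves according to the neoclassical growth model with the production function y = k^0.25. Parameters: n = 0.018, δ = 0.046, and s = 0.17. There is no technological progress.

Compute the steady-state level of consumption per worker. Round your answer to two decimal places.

c* = 1.15

Steady state requires s·f(k) = (n + δ)·k, i.e. s·k^α = (n + δ)·k.
Rearranging, k^(1−α) = s / (n + δ).
k^0.75 = 0.17 / (0.018 + 0.046) = 0.17 / 0.064 = 2.6563
k* = 2.6563^(1/0.75) ≈ 3.6788
y* = (k*)^α = 3.6788^0.25 ≈ 1.3849
c* = (1 − s)·y* = (1 − 0.17) × 1.3849 ≈ 1.1495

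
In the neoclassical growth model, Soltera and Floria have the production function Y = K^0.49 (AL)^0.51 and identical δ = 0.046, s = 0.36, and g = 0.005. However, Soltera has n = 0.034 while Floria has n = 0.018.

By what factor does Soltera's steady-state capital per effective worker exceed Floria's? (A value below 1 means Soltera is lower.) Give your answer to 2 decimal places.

ratio ≈ 0.66

Steady-state k* = [s/(n + g + δ)]^(1/(1−α)), so the ratio is [ (s_S/(n + g + δ)_S) / (s_F/(n + g + δ)_F) ]^1.9608.
s_S/(n + g + δ)_S = 0.36/0.085 = 4.2353; s_F/(n + g + δ)_F = 0.36/0.069 = 5.2174.
Ratio = (4.2353/5.2174)^1.9608 = 0.8118^1.9608 ≈ 0.6644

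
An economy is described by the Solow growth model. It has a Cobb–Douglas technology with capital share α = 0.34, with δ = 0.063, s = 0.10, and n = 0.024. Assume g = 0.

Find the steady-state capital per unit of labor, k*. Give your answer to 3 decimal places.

Steady state requires s·f(k) = (n + δ)·k, i.e. s·k^α = (n + δ)·k.
Rearranging, k^(1−α) = s / (n + δ).
k^0.66 = 0.10 / (0.024 + 0.063) = 0.10 / 0.087 = 1.1494
k* = 1.1494^(1/0.66) ≈ 1.2349

k* = 1.235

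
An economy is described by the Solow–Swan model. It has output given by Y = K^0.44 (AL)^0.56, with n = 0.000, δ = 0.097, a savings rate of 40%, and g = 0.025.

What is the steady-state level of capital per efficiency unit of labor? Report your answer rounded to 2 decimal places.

At the steady state, Δk = 0, so s·k^α = (n + g + δ)·k.
Rearranging, k^(1−α) = s / (n + g + δ).
k^0.56 = 0.40 / (0.000 + 0.025 + 0.097) = 0.40 / 0.122 = 3.2787
k* = 3.2787^(1/0.56) ≈ 8.3348

k* = 8.33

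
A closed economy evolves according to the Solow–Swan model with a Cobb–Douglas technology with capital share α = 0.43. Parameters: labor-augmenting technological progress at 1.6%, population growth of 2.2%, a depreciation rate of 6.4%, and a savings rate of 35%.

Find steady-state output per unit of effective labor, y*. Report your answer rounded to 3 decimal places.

y* ≈ 2.535

At the steady state, Δk = 0, so s·k^α = (n + g + δ)·k.
Dividing both sides by k: k^(1−α) = s / (n + g + δ).
k^0.57 = 0.35 / (0.022 + 0.016 + 0.064) = 0.35 / 0.102 = 3.4314
k* = 3.4314^(1/0.57) ≈ 8.6981
y* = (k*)^α = 8.6981^0.43 ≈ 2.5349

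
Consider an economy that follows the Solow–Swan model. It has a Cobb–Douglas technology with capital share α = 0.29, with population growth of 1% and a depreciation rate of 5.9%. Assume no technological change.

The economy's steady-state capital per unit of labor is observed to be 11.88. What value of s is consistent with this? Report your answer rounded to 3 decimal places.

Steady state requires s·f(k) = (n + δ)·k, i.e. s·k^α = (n + δ)·k.
So s / (n + δ) = (k*)^(1−α) = 11.88^0.71 = 5.7959.
Therefore s = 5.7959 × (n + δ) = 5.7959 × 0.069 = 0.3999.

s ≈ 0.400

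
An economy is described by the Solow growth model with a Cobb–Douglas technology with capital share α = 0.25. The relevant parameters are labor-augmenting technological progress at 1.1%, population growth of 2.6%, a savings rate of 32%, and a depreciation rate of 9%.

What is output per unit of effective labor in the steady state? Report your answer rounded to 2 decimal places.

In steady state, investment equals break-even investment: s·k^α = (n + g + δ)·k.
Rearranging, k^(1−α) = s / (n + g + δ).
k^0.75 = 0.32 / (0.026 + 0.011 + 0.090) = 0.32 / 0.127 = 2.5197
k* = 2.5197^(1/0.75) ≈ 3.4287
y* = (k*)^α = 3.4287^0.25 ≈ 1.3608

y* ≈ 1.36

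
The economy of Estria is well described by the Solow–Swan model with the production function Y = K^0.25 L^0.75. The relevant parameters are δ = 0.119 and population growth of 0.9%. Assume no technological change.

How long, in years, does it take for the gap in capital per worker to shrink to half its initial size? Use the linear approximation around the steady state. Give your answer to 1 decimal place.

Near the steady state the convergence rate is λ = (1 − α)(n + δ).
λ = (1 − 0.25) × 0.128 = 0.75 × 0.128 = 0.0960
Half-life = ln 2 / λ = 0.6931 / 0.0960 ≈ 7.22 years

t_½ ≈ 7.2 years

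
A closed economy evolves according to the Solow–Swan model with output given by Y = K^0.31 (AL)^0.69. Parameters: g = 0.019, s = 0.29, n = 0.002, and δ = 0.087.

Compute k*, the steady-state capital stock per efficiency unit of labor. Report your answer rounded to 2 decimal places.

At the steady state, Δk = 0, so s·k^α = (n + g + δ)·k.
Rearranging, k^(1−α) = s / (n + g + δ).
k^0.69 = 0.29 / (0.002 + 0.019 + 0.087) = 0.29 / 0.108 = 2.6852
k* = 2.6852^(1/0.69) ≈ 4.1851

k* ≈ 4.19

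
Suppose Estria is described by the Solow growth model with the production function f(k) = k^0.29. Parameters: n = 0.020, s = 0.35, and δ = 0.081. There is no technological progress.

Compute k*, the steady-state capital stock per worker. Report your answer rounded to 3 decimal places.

Steady state requires s·f(k) = (n + δ)·k, i.e. s·k^α = (n + δ)·k.
Dividing both sides by k: k^(1−α) = s / (n + δ).
k^0.71 = 0.35 / (0.020 + 0.081) = 0.35 / 0.101 = 3.4653
k* = 3.4653^(1/0.71) ≈ 5.7570

k* ≈ 5.757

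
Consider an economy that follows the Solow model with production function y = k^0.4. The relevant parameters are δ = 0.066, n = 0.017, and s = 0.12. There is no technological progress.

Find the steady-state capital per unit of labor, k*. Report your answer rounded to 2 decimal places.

k* ≈ 1.85

At the steady state, Δk = 0, so s·k^α = (n + δ)·k.
Rearranging, k^(1−α) = s / (n + δ).
k^0.6 = 0.12 / (0.017 + 0.066) = 0.12 / 0.083 = 1.4458
k* = 1.4458^(1/0.6) ≈ 1.8486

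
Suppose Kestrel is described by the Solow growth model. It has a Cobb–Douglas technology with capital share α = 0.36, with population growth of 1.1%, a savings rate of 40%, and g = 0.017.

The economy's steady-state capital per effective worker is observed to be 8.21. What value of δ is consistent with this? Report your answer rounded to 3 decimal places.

In steady state, investment equals break-even investment: s·k^α = (n + g + δ)·k.
So s / (n + g + δ) = (k*)^(1−α) = 8.21^0.64 = 3.8475.
Therefore n + g + δ = s / 3.8475 = 0.40 / 3.8475 = 0.1040, so δ = 0.1040 − 0.028 = 0.0760.

δ ≈ 0.076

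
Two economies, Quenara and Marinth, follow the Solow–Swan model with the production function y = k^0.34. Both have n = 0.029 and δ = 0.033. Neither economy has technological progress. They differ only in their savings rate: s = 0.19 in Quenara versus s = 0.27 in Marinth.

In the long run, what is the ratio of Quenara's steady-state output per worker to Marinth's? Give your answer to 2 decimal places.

ratio ≈ 0.83

Steady-state y* = [s/(n + δ)]^(α/(1−α)), so the ratio is [ (s_Q/(n + δ)_Q) / (s_M/(n + δ)_M) ]^0.5152.
s_Q/(n + δ)_Q = 0.19/0.062 = 3.0645; s_M/(n + δ)_M = 0.27/0.062 = 4.3548.
Ratio = (3.0645/4.3548)^0.5152 = 0.7037^0.5152 ≈ 0.8344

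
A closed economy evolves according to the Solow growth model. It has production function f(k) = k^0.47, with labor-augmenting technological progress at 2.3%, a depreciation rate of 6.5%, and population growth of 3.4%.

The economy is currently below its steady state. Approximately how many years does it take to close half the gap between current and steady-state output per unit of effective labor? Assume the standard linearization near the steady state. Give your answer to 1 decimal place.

Near the steady state the convergence rate is λ = (1 − α)(n + g + δ).
λ = (1 − 0.47) × 0.122 = 0.53 × 0.122 = 0.06466
Half-life = ln 2 / λ = 0.6931 / 0.06466 ≈ 10.72 years

t_½ ≈ 10.7 years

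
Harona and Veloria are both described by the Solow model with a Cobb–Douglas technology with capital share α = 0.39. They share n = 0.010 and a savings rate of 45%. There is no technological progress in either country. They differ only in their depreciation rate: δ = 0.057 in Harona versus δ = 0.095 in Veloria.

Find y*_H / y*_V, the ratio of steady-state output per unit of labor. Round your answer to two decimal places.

Steady-state y* = [s/(n + δ)]^(α/(1−α)), so the ratio is [ (s_H/(n + δ)_H) / (s_V/(n + δ)_V) ]^0.6393.
s_H/(n + δ)_H = 0.45/0.067 = 6.7164; s_V/(n + δ)_V = 0.45/0.105 = 4.2857.
Ratio = (6.7164/4.2857)^0.6393 = 1.5672^0.6393 ≈ 1.3327

y*_H / y*_V ≈ 1.33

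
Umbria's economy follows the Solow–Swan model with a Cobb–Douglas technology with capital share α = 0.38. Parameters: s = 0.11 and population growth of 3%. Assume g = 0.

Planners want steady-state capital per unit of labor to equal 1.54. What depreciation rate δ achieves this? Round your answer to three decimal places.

At the steady state, Δk = 0, so s·k^α = (n + δ)·k.
So s / (n + δ) = (k*)^(1−α) = 1.54^0.62 = 1.3070.
Therefore n + δ = s / 1.3070 = 0.11 / 1.3070 = 0.0842, so δ = 0.0842 − 0.030 = 0.0542.

δ ≈ 0.054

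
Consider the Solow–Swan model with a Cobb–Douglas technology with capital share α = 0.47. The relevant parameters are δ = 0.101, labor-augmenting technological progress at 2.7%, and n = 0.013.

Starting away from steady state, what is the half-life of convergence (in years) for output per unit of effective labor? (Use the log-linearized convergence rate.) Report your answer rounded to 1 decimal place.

Near the steady state the convergence rate is λ = (1 − α)(n + g + δ).
λ = (1 − 0.47) × 0.141 = 0.53 × 0.141 = 0.07473
Half-life = ln 2 / λ = 0.6931 / 0.07473 ≈ 9.27 years

about 9.3 years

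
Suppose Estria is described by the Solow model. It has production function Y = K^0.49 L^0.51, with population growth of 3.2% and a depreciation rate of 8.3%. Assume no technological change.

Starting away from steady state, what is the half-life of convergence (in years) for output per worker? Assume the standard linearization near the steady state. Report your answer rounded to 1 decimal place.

Near the steady state the convergence rate is λ = (1 − α)(n + δ).
λ = (1 − 0.49) × 0.115 = 0.51 × 0.115 = 0.05865
Half-life = ln 2 / λ = 0.6931 / 0.05865 ≈ 11.82 years

t_½ ≈ 11.8 years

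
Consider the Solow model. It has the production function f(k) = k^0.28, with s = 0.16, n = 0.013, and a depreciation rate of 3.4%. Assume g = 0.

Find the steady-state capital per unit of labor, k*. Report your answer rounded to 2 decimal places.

k* = 5.48

Steady state requires s·f(k) = (n + δ)·k, i.e. s·k^α = (n + δ)·k.
Dividing both sides by k: k^(1−α) = s / (n + δ).
k^0.72 = 0.16 / (0.013 + 0.034) = 0.16 / 0.047 = 3.4043
k* = 3.4043^(1/0.72) ≈ 5.4819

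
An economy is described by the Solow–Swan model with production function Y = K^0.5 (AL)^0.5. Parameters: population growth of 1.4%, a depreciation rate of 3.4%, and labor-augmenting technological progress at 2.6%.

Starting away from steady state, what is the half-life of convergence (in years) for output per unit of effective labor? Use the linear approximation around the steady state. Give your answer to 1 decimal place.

t_½ ≈ 18.7 years

Near the steady state the convergence rate is λ = (1 − α)(n + g + δ).
λ = (1 − 0.5) × 0.074 = 0.5 × 0.074 = 0.0370
Half-life = ln 2 / λ = 0.6931 / 0.0370 ≈ 18.73 years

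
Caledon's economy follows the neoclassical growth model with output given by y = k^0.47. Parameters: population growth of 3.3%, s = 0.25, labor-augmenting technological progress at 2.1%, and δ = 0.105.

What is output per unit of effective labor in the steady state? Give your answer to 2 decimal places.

y* = 1.49

At the steady state, Δk = 0, so s·k^α = (n + g + δ)·k.
Rearranging, k^(1−α) = s / (n + g + δ).
k^0.53 = 0.25 / (0.033 + 0.021 + 0.105) = 0.25 / 0.159 = 1.5723
k* = 1.5723^(1/0.53) ≈ 2.3487
y* = (k*)^α = 2.3487^0.47 ≈ 1.4938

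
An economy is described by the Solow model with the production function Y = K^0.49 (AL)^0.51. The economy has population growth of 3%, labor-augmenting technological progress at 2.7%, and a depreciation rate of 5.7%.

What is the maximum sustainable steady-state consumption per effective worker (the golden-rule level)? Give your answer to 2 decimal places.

At the golden rule, f'(k) = n + g + δ, so α·k^(α−1) = n + g + δ and k_gold = (α/(n + g + δ))^(1/(1−α)).
k_gold = (0.49/0.114)^(1/0.51) = 4.2982^1.9608 ≈ 17.4481
c_gold = f(k_gold) − (n + g + δ)·k_gold = 4.0594 − 0.114×17.4481 ≈ 2.0703

c_gold ≈ 2.07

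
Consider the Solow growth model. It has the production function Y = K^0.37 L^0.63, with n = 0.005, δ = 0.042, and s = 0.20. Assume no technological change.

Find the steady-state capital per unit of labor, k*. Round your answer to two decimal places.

k* = 9.96

At the steady state, Δk = 0, so s·k^α = (n + δ)·k.
Dividing both sides by k: k^(1−α) = s / (n + δ).
k^0.63 = 0.20 / (0.005 + 0.042) = 0.20 / 0.047 = 4.2553
k* = 4.2553^(1/0.63) ≈ 9.9610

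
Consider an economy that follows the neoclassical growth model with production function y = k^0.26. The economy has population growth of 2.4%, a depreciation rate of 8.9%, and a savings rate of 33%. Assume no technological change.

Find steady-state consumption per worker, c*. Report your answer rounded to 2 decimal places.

Steady state requires s·f(k) = (n + δ)·k, i.e. s·k^α = (n + δ)·k.
Dividing both sides by k: k^(1−α) = s / (n + δ).
k^0.74 = 0.33 / (0.024 + 0.089) = 0.33 / 0.113 = 2.9204
k* = 2.9204^(1/0.74) ≈ 4.2558
y* = (k*)^α = 4.2558^0.26 ≈ 1.4573
c* = (1 − s)·y* = (1 − 0.33) × 1.4573 ≈ 0.9764

c* ≈ 0.98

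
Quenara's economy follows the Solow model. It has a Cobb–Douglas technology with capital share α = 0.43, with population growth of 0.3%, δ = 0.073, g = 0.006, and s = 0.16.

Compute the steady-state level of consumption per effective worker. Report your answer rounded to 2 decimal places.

c* = 1.39

At the steady state, Δk = 0, so s·k^α = (n + g + δ)·k.
Dividing both sides by k: k^(1−α) = s / (n + g + δ).
k^0.57 = 0.16 / (0.003 + 0.006 + 0.073) = 0.16 / 0.082 = 1.9512
k* = 1.9512^(1/0.57) ≈ 3.2307
y* = (k*)^α = 3.2307^0.43 ≈ 1.6558
c* = (1 − s)·y* = (1 − 0.16) × 1.6558 ≈ 1.3909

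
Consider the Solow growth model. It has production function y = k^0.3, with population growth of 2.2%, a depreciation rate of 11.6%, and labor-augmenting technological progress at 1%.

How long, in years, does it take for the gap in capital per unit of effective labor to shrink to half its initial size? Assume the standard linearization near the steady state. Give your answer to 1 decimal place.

Near the steady state the convergence rate is λ = (1 − α)(n + g + δ).
λ = (1 − 0.3) × 0.148 = 0.7 × 0.148 = 0.1036
Half-life = ln 2 / λ = 0.6931 / 0.1036 ≈ 6.69 years

about 6.7 years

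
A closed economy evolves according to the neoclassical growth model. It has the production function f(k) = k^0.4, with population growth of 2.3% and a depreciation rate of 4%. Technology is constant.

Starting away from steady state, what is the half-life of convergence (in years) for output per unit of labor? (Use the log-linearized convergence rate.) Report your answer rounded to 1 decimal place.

half-life ≈ 18.3 years

Near the steady state the convergence rate is λ = (1 − α)(n + δ).
λ = (1 − 0.4) × 0.063 = 0.6 × 0.063 = 0.0378
Half-life = ln 2 / λ = 0.6931 / 0.0378 ≈ 18.34 years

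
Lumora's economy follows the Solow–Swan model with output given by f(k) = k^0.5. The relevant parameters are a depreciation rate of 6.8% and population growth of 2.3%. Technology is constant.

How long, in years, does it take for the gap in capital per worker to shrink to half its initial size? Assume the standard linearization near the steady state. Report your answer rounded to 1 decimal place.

Near the steady state the convergence rate is λ = (1 − α)(n + δ).
λ = (1 − 0.5) × 0.091 = 0.5 × 0.091 = 0.0455
Half-life = ln 2 / λ = 0.6931 / 0.0455 ≈ 15.23 years

half-life ≈ 15.2 years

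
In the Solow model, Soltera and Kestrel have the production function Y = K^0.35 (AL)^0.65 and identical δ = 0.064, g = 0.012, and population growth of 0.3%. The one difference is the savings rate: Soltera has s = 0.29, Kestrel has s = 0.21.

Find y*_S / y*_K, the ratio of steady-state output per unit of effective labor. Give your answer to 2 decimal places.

ratio ≈ 1.19

Steady-state y* = [s/(n + g + δ)]^(α/(1−α)), so the ratio is [ (s_S/(n + g + δ)_S) / (s_K/(n + g + δ)_K) ]^0.5385.
s_S/(n + g + δ)_S = 0.29/0.079 = 3.6709; s_K/(n + g + δ)_K = 0.21/0.079 = 2.6582.
Ratio = (3.6709/2.6582)^0.5385 = 1.3810^0.5385 ≈ 1.1899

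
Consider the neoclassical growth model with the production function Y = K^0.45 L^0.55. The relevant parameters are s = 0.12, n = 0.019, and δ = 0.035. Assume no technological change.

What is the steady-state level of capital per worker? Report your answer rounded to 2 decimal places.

k* ≈ 4.27

In steady state, investment equals break-even investment: s·k^α = (n + δ)·k.
Rearranging, k^(1−α) = s / (n + δ).
k^0.55 = 0.12 / (0.019 + 0.035) = 0.12 / 0.054 = 2.2222
k* = 2.2222^(1/0.55) ≈ 4.2709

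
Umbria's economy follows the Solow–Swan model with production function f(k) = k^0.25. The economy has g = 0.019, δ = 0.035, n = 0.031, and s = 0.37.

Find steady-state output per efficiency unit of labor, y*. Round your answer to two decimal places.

y* = 1.63

In steady state, investment equals break-even investment: s·k^α = (n + g + δ)·k.
Rearranging, k^(1−α) = s / (n + g + δ).
k^0.75 = 0.37 / (0.031 + 0.019 + 0.035) = 0.37 / 0.085 = 4.3529
k* = 4.3529^(1/0.75) ≈ 7.1073
y* = (k*)^α = 7.1073^0.25 ≈ 1.6328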